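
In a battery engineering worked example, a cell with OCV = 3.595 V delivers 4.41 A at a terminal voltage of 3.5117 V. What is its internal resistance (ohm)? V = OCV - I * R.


R = (OCV - V) / I = (3.595 - 3.5117) / 4.41 = 0.01889 ohm

0.01889 ohm


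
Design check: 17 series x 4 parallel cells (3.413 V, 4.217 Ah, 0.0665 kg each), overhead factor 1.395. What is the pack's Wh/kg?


Step 1: V_pack = 17 * 3.413 = 58.021 V
Step 2: C_pack = 4 * 4.217 = 16.868 Ah
Step 3: E_pack = V_pack * C_pack = 58.021 * 16.868 = 978.7 Wh
Step 4: m_pack = 17 * 4 * 0.0665 * 1.395 = 6.3082 kg
Step 5: ED = E_pack / m_pack = 978.7 / 6.3082 = 155.1 Wh/kg

155.1 Wh/kg


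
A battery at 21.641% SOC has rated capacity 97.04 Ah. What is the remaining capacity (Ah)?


remaining = SOC / 100 * total = 21.641 / 100 * 97.04 = 21.00 Ah

21.00 Ah


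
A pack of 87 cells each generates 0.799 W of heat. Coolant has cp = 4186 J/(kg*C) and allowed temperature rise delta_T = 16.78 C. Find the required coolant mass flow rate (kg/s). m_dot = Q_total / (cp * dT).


Q_total = 87 * 0.799 = 69.513 W
m_dot = Q_total / (cp * dT) = 69.513 / (4186 * 16.78) = 9.896e-04 kg/s

9.896e-04 kg/s


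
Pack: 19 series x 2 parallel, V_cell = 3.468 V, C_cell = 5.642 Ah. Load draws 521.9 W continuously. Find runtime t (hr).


Step 1: E_pack = Ns * V_cell * Np * C_cell = 19 * 3.468 * 2 * 5.642 = 743.53 Wh
Step 2: t = E_pack / P = 743.53 / 521.9 = 1.425 hr

1.425 hr


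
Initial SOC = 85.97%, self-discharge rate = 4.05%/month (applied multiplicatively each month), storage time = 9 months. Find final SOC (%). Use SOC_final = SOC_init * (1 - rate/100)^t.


Monthly retention factor = 1 - 4.05/100 = 0.9595
Over 9 months: factor^9 = 0.68929
SOC_final = 85.97 * 0.68929 = 59.26%

59.26%


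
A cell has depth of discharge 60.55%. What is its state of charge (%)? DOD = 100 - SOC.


SOC = 100 - DOD = 100 - 60.55 = 39.45%

39.45%


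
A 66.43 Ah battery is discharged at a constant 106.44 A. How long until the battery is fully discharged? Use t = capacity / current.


Runtime = 66.43 Ah / 106.44 A = 0.6241 hr

0.6241 hr


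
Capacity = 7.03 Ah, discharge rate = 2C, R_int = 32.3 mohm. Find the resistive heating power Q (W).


Convert: R = 32.3 mohm = 0.0323 ohm
Step 1: I = C_rate * capacity = 2 * 7.03 = 14.06 A
Step 2: Q = I^2 * R = 14.06^2 * 0.0323 = 197.68 * 0.0323 = 6.385 W

6.385 W


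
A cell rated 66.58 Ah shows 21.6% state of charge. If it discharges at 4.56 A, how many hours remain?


Step 1: remaining = SOC/100 * C_total = 21.6/100 * 66.58 = 14.381 Ah
Step 2: t = remaining / I = 14.381 / 4.56 = 3.154 hr

3.154 hr


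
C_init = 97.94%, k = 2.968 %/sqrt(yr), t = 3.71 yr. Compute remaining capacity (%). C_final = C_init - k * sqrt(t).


sqrt(t) = sqrt(3.71) = 1.9261
C_final = 97.94 - 2.968 * 1.9261 = 92.22%

92.22%


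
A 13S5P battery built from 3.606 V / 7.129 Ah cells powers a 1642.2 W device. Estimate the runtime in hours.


Step 1: E_pack = Ns * V_cell * Np * C_cell = 13 * 3.606 * 5 * 7.129 = 1671 Wh
Step 2: t = E_pack / P = 1671 / 1642.2 = 1.018 hr

1.018 hr


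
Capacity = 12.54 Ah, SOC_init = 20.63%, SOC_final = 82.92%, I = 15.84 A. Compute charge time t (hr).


Step 1: dSOC = 82.92% - 20.63% = 62.29%
Step 2: delta_Ah = 12.54 * 62.29 / 100 = 7.8112 Ah
Step 3: t = 7.8112 / 15.84 = 0.4931 hr

0.4931 hr


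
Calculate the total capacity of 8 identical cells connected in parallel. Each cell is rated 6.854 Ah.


C_total = 8 * 6.854 = 54.832 Ah

54.832 Ah


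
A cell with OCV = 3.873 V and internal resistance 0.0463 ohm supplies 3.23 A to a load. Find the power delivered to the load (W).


Step 1: V_terminal = OCV - I*R = 3.873 - 3.23 * 0.0463 = 3.7235 V
Step 2: P_out = V_terminal * I = 3.7235 * 3.23 = 12.03 W

12.03 W


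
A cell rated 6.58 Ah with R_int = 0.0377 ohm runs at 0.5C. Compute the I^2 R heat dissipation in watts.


Step 1: I = C_rate * capacity = 0.5 * 6.58 = 3.29 A
Step 2: Q = I^2 * R = 3.29^2 * 0.0377 = 10.824 * 0.0377 = 0.4081 W

0.4081 W


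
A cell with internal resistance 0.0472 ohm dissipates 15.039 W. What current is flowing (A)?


I = sqrt(Q / R) = sqrt(15.039 / 0.0472) = sqrt(318.62) = 17.85 A

17.85 A


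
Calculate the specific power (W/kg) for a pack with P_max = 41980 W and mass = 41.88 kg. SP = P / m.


Specific power = 41980 W / 41.88 kg = 1002 W/kg

1002 W/kg


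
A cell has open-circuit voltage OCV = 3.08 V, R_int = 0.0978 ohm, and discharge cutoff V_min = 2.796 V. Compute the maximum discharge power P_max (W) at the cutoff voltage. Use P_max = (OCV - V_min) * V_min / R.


dV = OCV - V_min = 0.284 V (so I_max = dV / R)
P_max = dV * V_min / R = 0.284 * 2.796 / 0.0978 = 8.119 W

8.119 W


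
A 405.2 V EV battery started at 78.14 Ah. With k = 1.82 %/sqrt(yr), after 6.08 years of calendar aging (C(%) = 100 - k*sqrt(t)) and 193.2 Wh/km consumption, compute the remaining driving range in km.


Step 1: capacity retention = 100 - 1.82 * sqrt(6.08) = 100 - 1.82 * 2.4658 = 95.512%
Step 2: C_now = 78.14 * 95.512/100 = 74.633 Ah
Step 3: E_pack = V * C_now = 405.2 * 74.633 = 30241 Wh
Step 4: range = E_pack / consumption = 30241 / 193.2 = 156.5 km

156.5 km


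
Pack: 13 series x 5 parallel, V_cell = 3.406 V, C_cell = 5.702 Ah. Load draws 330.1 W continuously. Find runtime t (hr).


Step 1: E_pack = Ns * V_cell * Np * C_cell = 13 * 3.406 * 5 * 5.702 = 1262.4 Wh
Step 2: t = E_pack / P = 1262.4 / 330.1 = 3.824 hr

3.824 hr


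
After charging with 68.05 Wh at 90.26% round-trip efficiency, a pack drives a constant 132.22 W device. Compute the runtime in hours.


Step 1: E_discharge = eta/100 * E_charge = 90.26/100 * 68.05 = 61.422 Wh
Step 2: t = E_discharge / P = 61.422 / 132.22 = 0.4645 hr

0.4645 hr


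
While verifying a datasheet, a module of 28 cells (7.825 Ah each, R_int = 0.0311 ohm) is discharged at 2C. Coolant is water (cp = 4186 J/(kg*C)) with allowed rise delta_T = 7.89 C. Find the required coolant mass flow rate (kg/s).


Step 1: I = 2 * 7.825 = 15.65 A
Step 2: Q_cell = I^2 * R = 15.65^2 * 0.0311 = 7.6171 W
Step 3: Q_total = 28 * 7.6171 = 213.28 W
Step 4: m_dot = Q_total / (cp * dT) = 213.28 / (4186 * 7.89) = 0.006458 kg/s

0.006458 kg/s


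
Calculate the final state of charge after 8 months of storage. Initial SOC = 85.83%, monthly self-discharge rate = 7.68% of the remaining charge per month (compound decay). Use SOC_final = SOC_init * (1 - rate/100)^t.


Monthly retention factor = 1 - 7.68/100 = 0.9232
Over 8 months: factor^8 = 0.52767
SOC_final = 85.83 * 0.52767 = 45.29%

45.29%


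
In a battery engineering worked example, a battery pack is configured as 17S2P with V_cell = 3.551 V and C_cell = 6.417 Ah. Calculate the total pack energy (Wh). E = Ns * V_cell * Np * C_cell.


V_pack = 17 * 3.551 = 60.367 V
C_pack = 2 * 6.417 = 12.834 Ah
E = V_pack * C_pack = 60.367 * 12.834 = 774.8 Wh

774.8 Wh


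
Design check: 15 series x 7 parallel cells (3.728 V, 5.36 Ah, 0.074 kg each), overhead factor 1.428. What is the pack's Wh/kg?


Step 1: V_pack = 15 * 3.728 = 55.92 V
Step 2: C_pack = 7 * 5.36 = 37.52 Ah
Step 3: E_pack = V_pack * C_pack = 55.92 * 37.52 = 2098.1 Wh
Step 4: m_pack = 15 * 7 * 0.074 * 1.428 = 11.096 kg
Step 5: ED = E_pack / m_pack = 2098.1 / 11.096 = 189.1 Wh/kg

189.1 Wh/kg


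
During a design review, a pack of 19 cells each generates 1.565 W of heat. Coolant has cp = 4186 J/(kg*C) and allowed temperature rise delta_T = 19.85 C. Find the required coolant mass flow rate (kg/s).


Q_total = 19 * 1.565 = 29.735 W
m_dot = Q_total / (cp * dT) = 29.735 / (4186 * 19.85) = 3.579e-04 kg/s

3.579e-04 kg/s


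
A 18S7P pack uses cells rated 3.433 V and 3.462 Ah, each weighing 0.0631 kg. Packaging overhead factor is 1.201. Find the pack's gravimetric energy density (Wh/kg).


Step 1: V_pack = 18 * 3.433 = 61.794 V
Step 2: C_pack = 7 * 3.462 = 24.234 Ah
Step 3: E_pack = V_pack * C_pack = 61.794 * 24.234 = 1497.5 Wh
Step 4: m_pack = 18 * 7 * 0.0631 * 1.201 = 9.5487 kg
Step 5: ED = E_pack / m_pack = 1497.5 / 9.5487 = 156.8 Wh/kg

156.8 Wh/kg


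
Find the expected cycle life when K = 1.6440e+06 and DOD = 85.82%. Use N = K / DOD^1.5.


Step 1: DOD^1.5 = 85.82^1.5 = 795.03
Step 2: N = 1.6440e+06 / 795.03 = 2068 cycles

2068 cycles


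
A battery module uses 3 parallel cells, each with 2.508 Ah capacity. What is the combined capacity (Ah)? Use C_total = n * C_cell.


Parallel capacities add: 3 * 2.508 Ah = 7.524 Ah

7.524 Ah


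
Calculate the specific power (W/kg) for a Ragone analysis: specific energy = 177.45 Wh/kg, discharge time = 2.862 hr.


Specific power = 177.45 Wh/kg / 2.862 hr = 62.00 W/kg

62.00 W/kg


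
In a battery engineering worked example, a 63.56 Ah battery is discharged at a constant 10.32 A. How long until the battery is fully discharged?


t = capacity / current = 63.56 / 10.32 = 6.159 hr

6.159 hr


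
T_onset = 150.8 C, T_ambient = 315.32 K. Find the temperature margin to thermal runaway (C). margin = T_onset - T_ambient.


Convert: T_ambient = 315.32 K = 42.17 C
margin = 150.8 - 42.17 = 108.63 C

108.63 C


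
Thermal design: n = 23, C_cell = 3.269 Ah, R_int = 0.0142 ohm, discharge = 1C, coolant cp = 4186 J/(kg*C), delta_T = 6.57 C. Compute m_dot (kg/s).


Step 1: I = 1 * 3.269 = 3.269 A
Step 2: Q_cell = I^2 * R = 3.269^2 * 0.0142 = 0.15175 W
Step 3: Q_total = 23 * 0.15175 = 3.4903 W
Step 4: m_dot = Q_total / (cp * dT) = 3.4903 / (4186 * 6.57) = 1.269e-04 kg/s

1.269e-04 kg/s


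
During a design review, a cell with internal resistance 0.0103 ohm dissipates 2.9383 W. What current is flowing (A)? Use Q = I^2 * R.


I = sqrt(Q / R) = sqrt(2.9383 / 0.0103) = sqrt(285.27) = 16.89 A

16.89 A


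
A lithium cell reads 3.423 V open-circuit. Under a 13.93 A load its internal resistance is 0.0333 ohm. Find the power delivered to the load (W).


Step 1: V_terminal = OCV - I*R = 3.423 - 13.93 * 0.0333 = 2.9591 V
Step 2: P_out = V_terminal * I = 2.9591 * 13.93 = 41.22 W

41.22 W


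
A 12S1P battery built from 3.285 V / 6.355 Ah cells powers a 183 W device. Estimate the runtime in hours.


Step 1: E_pack = Ns * V_cell * Np * C_cell = 12 * 3.285 * 1 * 6.355 = 250.51 Wh
Step 2: t = E_pack / P = 250.51 / 183 = 1.369 hr

1.369 hr


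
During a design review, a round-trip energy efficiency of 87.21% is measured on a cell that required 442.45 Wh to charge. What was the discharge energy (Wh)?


E_dis = eta/100 * E_chg = 87.21/100 * 442.45 = 385.9 Wh

385.9 Wh


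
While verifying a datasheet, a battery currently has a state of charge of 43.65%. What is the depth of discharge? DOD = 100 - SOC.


DOD = 100 - SOC = 100 - 43.65 = 56.35%

56.35%


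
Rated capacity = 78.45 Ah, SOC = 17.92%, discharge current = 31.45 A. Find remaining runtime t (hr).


Step 1: remaining = SOC/100 * C_total = 17.92/100 * 78.45 = 14.058 Ah
Step 2: t = remaining / I = 14.058 / 31.45 = 0.4470 hr

0.4470 hr


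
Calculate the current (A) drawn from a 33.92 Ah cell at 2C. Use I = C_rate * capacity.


At 2C: I = 2 * 33.92 Ah = 67.84 A

67.84 A


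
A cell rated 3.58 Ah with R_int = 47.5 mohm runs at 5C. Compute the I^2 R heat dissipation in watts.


Convert: R = 47.5 mohm = 0.0475 ohm
Step 1: I = C_rate * capacity = 5 * 3.58 = 17.9 A
Step 2: Q = I^2 * R = 17.9^2 * 0.0475 = 320.41 * 0.0475 = 15.22 W

15.22 W


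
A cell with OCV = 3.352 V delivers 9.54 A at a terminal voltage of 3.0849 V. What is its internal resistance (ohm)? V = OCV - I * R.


R = (OCV - V) / I = (3.352 - 3.0849) / 9.54 = 0.02800 ohm

0.02800 ohm


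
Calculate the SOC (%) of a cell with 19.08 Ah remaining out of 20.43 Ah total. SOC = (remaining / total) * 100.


SOC = (remaining / total) * 100 = (19.08 / 20.43) * 100 = 93.39%

93.39%


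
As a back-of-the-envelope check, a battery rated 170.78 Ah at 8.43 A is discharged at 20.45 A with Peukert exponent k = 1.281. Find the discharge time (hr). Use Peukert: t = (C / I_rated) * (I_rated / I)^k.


Step 1: t_rated = C / I_rated = 170.78 / 8.43 = 20.259 hr
Step 2: ratio = 8.43 / 20.45 = 0.41222
Step 3: ratio^k = 0.41222^1.281 = 0.32135
Step 4: t = t_rated * ratio^k = 20.259 * 0.32135 = 6.510 hr

6.510 hr


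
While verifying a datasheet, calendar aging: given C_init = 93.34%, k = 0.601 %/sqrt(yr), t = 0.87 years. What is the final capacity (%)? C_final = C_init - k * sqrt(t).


Step 1: sqrt(0.87 yr) = 0.93274
Step 2: drop = 0.601 * 0.93274 = 0.56058
Step 3: C_final = 93.34 - 0.56058 = 92.78%

92.78%


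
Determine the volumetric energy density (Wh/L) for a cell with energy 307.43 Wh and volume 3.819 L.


ED = E / V = 307.43 / 3.819 = 80.50 Wh/L

80.50 Wh/L


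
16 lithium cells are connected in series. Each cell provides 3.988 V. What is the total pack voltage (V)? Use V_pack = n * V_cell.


V_pack = n * V_cell = 16 * 3.988 = 63.808 V

63.808 V


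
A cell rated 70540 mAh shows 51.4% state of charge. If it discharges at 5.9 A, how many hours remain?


Convert: C_total = 70540 mAh = 70.54 Ah
Step 1: remaining = SOC/100 * C_total = 51.4/100 * 70.54 = 36.258 Ah
Step 2: t = remaining / I = 36.258 / 5.9 = 6.145 hr

6.145 hr


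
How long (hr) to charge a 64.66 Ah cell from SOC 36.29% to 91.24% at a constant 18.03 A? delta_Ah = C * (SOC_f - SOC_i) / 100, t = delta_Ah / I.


delta_Ah = 64.66 * (91.24 - 36.29) / 100 = 35.531 Ah
t = delta_Ah / I = 35.531 / 18.03 = 1.971 hr

1.971 hr


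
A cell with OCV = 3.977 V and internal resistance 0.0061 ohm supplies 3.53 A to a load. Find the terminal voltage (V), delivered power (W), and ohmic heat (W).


Step 1: V_terminal = OCV - I*R = 3.977 - 3.53 * 0.0061 = 3.9555 V
Step 2: P_out = V_terminal * I = 3.9555 * 3.53 = 13.96 W
Step 3: Q = I^2 * R = 3.53^2 * 0.0061 = 0.07601 W

V=3.9555 V, P=13.96 W, Q=0.07601 W


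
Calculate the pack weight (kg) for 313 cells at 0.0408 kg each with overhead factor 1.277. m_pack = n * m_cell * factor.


Cell mass sum = 313 * 0.0408 = 12.77 kg
With overhead 1.277: m_pack = 12.77 * 1.277 = 16.31 kg

16.31 kg


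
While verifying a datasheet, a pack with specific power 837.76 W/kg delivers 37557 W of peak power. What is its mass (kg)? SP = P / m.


m = P / SP = 37557 / 837.76 = 44.83 kg

44.83 kg


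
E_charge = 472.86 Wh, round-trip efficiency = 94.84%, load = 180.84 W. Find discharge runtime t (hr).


Step 1: E_discharge = eta/100 * E_charge = 94.84/100 * 472.86 = 448.46 Wh
Step 2: t = E_discharge / P = 448.46 / 180.84 = 2.480 hr

2.480 hr


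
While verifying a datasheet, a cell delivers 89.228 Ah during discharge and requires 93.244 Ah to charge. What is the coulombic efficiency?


Coulombic efficiency = 89.228/93.244 * 100% = 95.69%

95.69%


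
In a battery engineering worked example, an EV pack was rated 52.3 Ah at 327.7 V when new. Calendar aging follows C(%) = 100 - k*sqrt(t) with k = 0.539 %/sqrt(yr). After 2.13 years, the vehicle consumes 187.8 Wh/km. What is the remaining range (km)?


Step 1: capacity retention = 100 - 0.539 * sqrt(2.13) = 100 - 0.539 * 1.4595 = 99.213%
Step 2: C_now = 52.3 * 99.213/100 = 51.888 Ah
Step 3: E_pack = V * C_now = 327.7 * 51.888 = 17004 Wh
Step 4: range = E_pack / consumption = 17004 / 187.8 = 90.54 km

90.54 km


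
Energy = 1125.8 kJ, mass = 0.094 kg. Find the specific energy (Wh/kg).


Convert: E = 1125.8 kJ = 312.72 Wh
ED = E / m = 312.72 / 0.094 = 3327 Wh/kg

3327 Wh/kg


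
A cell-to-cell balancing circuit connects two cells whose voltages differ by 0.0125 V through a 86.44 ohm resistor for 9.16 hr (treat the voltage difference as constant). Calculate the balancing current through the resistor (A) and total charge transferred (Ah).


First, Ohm's law: I_bal = 0.0125 V / 86.44 ohm = 1.4461e-04 A
Then Q = I * t = 1.4461e-04 A * 9.16 hr = 0.001325 Ah

I=1.4461e-04 A, Q=0.001325 Ah


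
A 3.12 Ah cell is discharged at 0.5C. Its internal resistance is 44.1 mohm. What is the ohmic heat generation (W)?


Convert: R = 44.1 mohm = 0.0441 ohm
Step 1: I = C_rate * capacity = 0.5 * 3.12 = 1.56 A
Step 2: Q = I^2 * R = 1.56^2 * 0.0441 = 2.4336 * 0.0441 = 0.1073 W

0.1073 W


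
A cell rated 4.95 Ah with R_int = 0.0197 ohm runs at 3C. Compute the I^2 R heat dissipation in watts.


Step 1: I = C_rate * capacity = 3 * 4.95 = 14.85 A
Step 2: Q = I^2 * R = 14.85^2 * 0.0197 = 220.52 * 0.0197 = 4.344 W

4.344 W


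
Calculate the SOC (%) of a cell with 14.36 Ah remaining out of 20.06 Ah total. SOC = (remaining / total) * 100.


SOC% = 14.36 / 20.06 * 100 = 71.59%

71.59%


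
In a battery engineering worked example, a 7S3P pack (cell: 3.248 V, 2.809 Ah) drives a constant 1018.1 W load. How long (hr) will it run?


Step 1: E_pack = Ns * V_cell * Np * C_cell = 7 * 3.248 * 3 * 2.809 = 191.6 Wh
Step 2: t = E_pack / P = 191.6 / 1018.1 = 0.1882 hr

0.1882 hr


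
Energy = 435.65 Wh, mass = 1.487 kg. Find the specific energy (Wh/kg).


ED = E / m = 435.65 / 1.487 = 293.0 Wh/kg

293.0 Wh/kg


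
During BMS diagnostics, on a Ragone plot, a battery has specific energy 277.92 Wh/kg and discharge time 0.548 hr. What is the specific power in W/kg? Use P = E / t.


P_specific = E / t = 277.92 / 0.548 = 507.2 W/kg

507.2 W/kg


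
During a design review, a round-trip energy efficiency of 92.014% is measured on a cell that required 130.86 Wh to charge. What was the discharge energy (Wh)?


E_dis = eta/100 * E_chg = 92.014/100 * 130.86 = 120.4 Wh

120.4 Wh


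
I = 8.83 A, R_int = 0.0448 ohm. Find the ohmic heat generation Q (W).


I^2 = 77.969
Q = 77.969 * 0.0448 = 3.493 W

3.493 W


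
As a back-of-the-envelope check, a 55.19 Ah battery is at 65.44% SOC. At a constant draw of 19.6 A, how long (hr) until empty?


Step 1: remaining = SOC/100 * C_total = 65.44/100 * 55.19 = 36.116 Ah
Step 2: t = remaining / I = 36.116 / 19.6 = 1.843 hr

1.843 hr


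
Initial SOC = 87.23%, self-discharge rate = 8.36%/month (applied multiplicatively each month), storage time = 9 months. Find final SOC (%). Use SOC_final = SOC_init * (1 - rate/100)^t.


decay = (1 - 8.36/100)^9 = 0.45579
SOC_final = 87.23 * 0.45579 = 39.76%

39.76%


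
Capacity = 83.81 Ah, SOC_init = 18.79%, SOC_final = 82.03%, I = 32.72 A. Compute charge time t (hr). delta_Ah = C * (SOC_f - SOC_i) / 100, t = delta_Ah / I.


delta_Ah = 83.81 * (82.03 - 18.79) / 100 = 53.001 Ah
t = delta_Ah / I = 53.001 / 32.72 = 1.620 hr

1.620 hr


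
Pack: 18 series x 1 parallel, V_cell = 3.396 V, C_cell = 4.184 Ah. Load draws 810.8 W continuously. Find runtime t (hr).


Step 1: E_pack = Ns * V_cell * Np * C_cell = 18 * 3.396 * 1 * 4.184 = 255.76 Wh
Step 2: t = E_pack / P = 255.76 / 810.8 = 0.3154 hr

0.3154 hr


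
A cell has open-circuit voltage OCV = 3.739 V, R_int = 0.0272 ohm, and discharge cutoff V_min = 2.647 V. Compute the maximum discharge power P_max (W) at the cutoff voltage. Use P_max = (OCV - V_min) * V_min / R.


dV = OCV - V_min = 1.092 V (so I_max = dV / R)
P_max = dV * V_min / R = 1.092 * 2.647 / 0.0272 = 106.3 W

106.3 W


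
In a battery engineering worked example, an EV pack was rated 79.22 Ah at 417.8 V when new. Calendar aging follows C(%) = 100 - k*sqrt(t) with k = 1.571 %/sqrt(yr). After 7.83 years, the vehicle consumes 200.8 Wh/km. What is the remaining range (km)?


Step 1: capacity retention = 100 - 1.571 * sqrt(7.83) = 100 - 1.571 * 2.7982 = 95.604%
Step 2: C_now = 79.22 * 95.604/100 = 75.737 Ah
Step 3: E_pack = V * C_now = 417.8 * 75.737 = 31643 Wh
Step 4: range = E_pack / consumption = 31643 / 200.8 = 157.6 km

157.6 km


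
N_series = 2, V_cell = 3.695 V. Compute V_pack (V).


With 2 cells in series at 3.695 V each, V_pack = 7.39 V

7.39 V


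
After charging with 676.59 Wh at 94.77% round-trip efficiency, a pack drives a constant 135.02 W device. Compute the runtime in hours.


Step 1: E_discharge = eta/100 * E_charge = 94.77/100 * 676.59 = 641.2 Wh
Step 2: t = E_discharge / P = 641.2 / 135.02 = 4.749 hr

4.749 hr


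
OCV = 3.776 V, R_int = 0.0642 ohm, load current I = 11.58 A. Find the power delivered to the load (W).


Step 1: V_terminal = OCV - I*R = 3.776 - 11.58 * 0.0642 = 3.0326 V
Step 2: P_out = V_terminal * I = 3.0326 * 11.58 = 35.12 W

35.12 W


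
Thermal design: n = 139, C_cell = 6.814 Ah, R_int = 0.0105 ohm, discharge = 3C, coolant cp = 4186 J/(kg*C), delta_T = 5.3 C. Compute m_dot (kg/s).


Step 1: I = 3 * 6.814 = 20.442 A
Step 2: Q_cell = I^2 * R = 20.442^2 * 0.0105 = 4.3877 W
Step 3: Q_total = 139 * 4.3877 = 609.89 W
Step 4: m_dot = Q_total / (cp * dT) = 609.89 / (4186 * 5.3) = 0.02749 kg/s

0.02749 kg/s


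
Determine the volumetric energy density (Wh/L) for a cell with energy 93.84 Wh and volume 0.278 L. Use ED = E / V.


Volumetric ED = 93.84 Wh / 0.278 L = 337.6 Wh/L

337.6 Wh/L


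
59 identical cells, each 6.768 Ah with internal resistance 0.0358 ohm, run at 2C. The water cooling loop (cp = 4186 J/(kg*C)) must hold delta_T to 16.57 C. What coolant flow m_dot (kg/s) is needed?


Step 1: I = 2 * 6.768 = 13.536 A
Step 2: Q_cell = I^2 * R = 13.536^2 * 0.0358 = 6.5594 W
Step 3: Q_total = 59 * 6.5594 = 387 W
Step 4: m_dot = Q_total / (cp * dT) = 387 / (4186 * 16.57) = 0.005579 kg/s

0.005579 kg/s


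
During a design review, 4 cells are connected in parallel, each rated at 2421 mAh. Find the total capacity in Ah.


Convert: C_cell = 2421 mAh = 2.421 Ah
C_total = 4 * 2.421 = 9.684 Ah

9.684 Ah


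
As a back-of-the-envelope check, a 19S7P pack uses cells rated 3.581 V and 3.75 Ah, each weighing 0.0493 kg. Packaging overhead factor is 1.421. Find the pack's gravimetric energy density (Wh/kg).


Step 1: V_pack = 19 * 3.581 = 68.039 V
Step 2: C_pack = 7 * 3.75 = 26.25 Ah
Step 3: E_pack = V_pack * C_pack = 68.039 * 26.25 = 1786 Wh
Step 4: m_pack = 19 * 7 * 0.0493 * 1.421 = 9.3174 kg
Step 5: ED = E_pack / m_pack = 1786 / 9.3174 = 191.7 Wh/kg

191.7 Wh/kg


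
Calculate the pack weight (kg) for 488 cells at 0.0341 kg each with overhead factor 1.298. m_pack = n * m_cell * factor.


Cell mass sum = 488 * 0.0341 = 16.641 kg
With overhead 1.298: m_pack = 16.641 * 1.298 = 21.60 kg

21.60 kg


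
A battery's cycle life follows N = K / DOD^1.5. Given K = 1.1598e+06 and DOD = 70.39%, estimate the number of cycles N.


Step 1: DOD^1.5 = 70.39^1.5 = 590.56
Step 2: N = 1.1598e+06 / 590.56 = 1964 cycles

1964 cycles


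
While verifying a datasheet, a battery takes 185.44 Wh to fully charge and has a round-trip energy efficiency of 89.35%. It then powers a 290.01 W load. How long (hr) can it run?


Step 1: E_discharge = eta/100 * E_charge = 89.35/100 * 185.44 = 165.69 Wh
Step 2: t = E_discharge / P = 165.69 / 290.01 = 0.5713 hr

0.5713 hr


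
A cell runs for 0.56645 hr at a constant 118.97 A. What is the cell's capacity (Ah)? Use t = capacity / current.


C = I * t = 118.97 * 0.56645 = 67.39 Ah

67.39 Ah


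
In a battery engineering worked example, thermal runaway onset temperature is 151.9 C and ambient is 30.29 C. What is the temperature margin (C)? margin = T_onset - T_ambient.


Safety margin = 151.9 C - 30.29 C = 121.61 C

121.61 C


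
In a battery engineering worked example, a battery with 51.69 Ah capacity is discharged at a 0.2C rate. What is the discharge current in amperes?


I = C_rate * capacity = 0.2 * 51.69 = 10.338 A

10.338 A


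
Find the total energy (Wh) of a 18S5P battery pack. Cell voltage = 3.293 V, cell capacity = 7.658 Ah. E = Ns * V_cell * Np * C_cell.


V_pack = 18 * 3.293 = 59.274 V
C_pack = 5 * 7.658 = 38.29 Ah
E = V_pack * C_pack = 59.274 * 38.29 = 2270 Wh

2270 Wh


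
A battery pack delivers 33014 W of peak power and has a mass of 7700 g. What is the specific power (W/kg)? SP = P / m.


Convert: m = 7700 g = 7.7 kg
SP = P / m = 33014 / 7.7 = 4288 W/kg

4288 W/kg


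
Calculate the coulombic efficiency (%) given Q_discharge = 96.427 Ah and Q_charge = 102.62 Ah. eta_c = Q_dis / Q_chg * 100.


eta_c = Q_dis / Q_chg * 100 = 96.427 / 102.62 * 100 = 93.97%

93.97%


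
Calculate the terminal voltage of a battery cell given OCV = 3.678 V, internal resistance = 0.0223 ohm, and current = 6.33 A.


IR drop = 6.33 * 0.0223 = 0.14116 V
V = 3.678 - 0.14116 = 3.537 V

3.537 V


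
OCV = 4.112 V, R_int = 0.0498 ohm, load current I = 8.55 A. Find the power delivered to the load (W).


Step 1: V_terminal = OCV - I*R = 4.112 - 8.55 * 0.0498 = 3.6862 V
Step 2: P_out = V_terminal * I = 3.6862 * 8.55 = 31.52 W

31.52 W


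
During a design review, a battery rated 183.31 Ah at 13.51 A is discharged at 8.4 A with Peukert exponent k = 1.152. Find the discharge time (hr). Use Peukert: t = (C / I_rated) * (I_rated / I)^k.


Step 1: t_rated = C / I_rated = 183.31 / 13.51 = 13.568 hr
Step 2: ratio = 13.51 / 8.4 = 1.6083
Step 3: ratio^k = 1.6083^1.152 = 1.7288
Step 4: t = t_rated * ratio^k = 13.568 * 1.7288 = 23.46 hr

23.46 hr


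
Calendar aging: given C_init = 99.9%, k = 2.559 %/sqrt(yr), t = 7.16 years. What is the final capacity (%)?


Step 1: sqrt(7.16 yr) = 2.6758
Step 2: drop = 2.559 * 2.6758 = 6.8474
Step 3: C_final = 99.9 - 6.8474 = 93.05%

93.05%


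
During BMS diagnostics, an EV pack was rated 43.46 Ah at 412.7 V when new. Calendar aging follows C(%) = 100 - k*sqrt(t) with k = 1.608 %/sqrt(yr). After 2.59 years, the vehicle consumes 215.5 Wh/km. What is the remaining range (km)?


Step 1: capacity retention = 100 - 1.608 * sqrt(2.59) = 100 - 1.608 * 1.6093 = 97.412%
Step 2: C_now = 43.46 * 97.412/100 = 42.335 Ah
Step 3: E_pack = V * C_now = 412.7 * 42.335 = 17472 Wh
Step 4: range = E_pack / consumption = 17472 / 215.5 = 81.08 km

81.08 km


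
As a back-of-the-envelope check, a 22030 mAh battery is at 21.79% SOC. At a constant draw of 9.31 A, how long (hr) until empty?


Convert: C_total = 22030 mAh = 22.03 Ah
Step 1: remaining = SOC/100 * C_total = 21.79/100 * 22.03 = 4.8003 Ah
Step 2: t = remaining / I = 4.8003 / 9.31 = 0.5156 hr

0.5156 hr


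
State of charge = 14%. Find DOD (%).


Complement of SOC: DOD = 100% - 14% = 86%

86%


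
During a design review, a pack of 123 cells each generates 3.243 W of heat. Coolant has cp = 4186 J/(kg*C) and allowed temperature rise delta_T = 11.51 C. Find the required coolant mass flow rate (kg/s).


Step 1: Total heat Q = 123 * 3.243 W = 398.89 W
Step 2: denom = cp * dT = 4186 * 11.51 = 48181
Step 3: m_dot = 398.89 / 48181 = 0.008279 kg/s

0.008279 kg/s


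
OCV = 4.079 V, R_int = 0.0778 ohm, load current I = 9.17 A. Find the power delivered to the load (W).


Step 1: V_terminal = OCV - I*R = 4.079 - 9.17 * 0.0778 = 3.3656 V
Step 2: P_out = V_terminal * I = 3.3656 * 9.17 = 30.86 W

30.86 W


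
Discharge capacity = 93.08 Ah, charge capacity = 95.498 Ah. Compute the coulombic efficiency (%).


Coulombic efficiency = 93.08/95.498 * 100% = 97.47%

97.47%


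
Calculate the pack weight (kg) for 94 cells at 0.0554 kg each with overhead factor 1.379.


Cell mass sum = 94 * 0.0554 = 5.2076 kg
With overhead 1.379: m_pack = 5.2076 * 1.379 = 7.181 kg

7.181 kg


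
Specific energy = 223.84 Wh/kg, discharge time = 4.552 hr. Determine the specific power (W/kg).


Specific power = 223.84 Wh/kg / 4.552 hr = 49.17 W/kg

49.17 W/kg


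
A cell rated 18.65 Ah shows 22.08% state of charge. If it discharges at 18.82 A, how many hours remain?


Step 1: remaining = SOC/100 * C_total = 22.08/100 * 18.65 = 4.1179 Ah
Step 2: t = remaining / I = 4.1179 / 18.82 = 0.2188 hr

0.2188 hr


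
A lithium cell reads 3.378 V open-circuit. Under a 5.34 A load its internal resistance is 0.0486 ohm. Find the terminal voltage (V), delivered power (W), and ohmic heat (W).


Step 1: V_terminal = OCV - I*R = 3.378 - 5.34 * 0.0486 = 3.1185 V
Step 2: P_out = V_terminal * I = 3.1185 * 5.34 = 16.65 W
Step 3: Q = I^2 * R = 5.34^2 * 0.0486 = 1.386 W

V=3.1185 V, P=16.65 W, Q=1.386 W


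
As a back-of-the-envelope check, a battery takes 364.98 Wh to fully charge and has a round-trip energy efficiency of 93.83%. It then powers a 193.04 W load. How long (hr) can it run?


Step 1: E_discharge = eta/100 * E_charge = 93.83/100 * 364.98 = 342.46 Wh
Step 2: t = E_discharge / P = 342.46 / 193.04 = 1.774 hr

1.774 hr


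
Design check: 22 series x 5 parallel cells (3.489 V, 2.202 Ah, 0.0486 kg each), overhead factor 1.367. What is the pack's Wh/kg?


Step 1: V_pack = 22 * 3.489 = 76.758 V
Step 2: C_pack = 5 * 2.202 = 11.01 Ah
Step 3: E_pack = V_pack * C_pack = 76.758 * 11.01 = 845.11 Wh
Step 4: m_pack = 22 * 5 * 0.0486 * 1.367 = 7.308 kg
Step 5: ED = E_pack / m_pack = 845.11 / 7.308 = 115.6 Wh/kg

115.6 Wh/kg


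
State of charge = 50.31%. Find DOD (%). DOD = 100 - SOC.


Complement of SOC: DOD = 100% - 50.31% = 49.69%

49.69%


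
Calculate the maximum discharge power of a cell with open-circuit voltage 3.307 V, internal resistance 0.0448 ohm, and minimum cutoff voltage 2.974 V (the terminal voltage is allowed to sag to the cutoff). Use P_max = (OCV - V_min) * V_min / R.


dV = OCV - V_min = 0.333 V (so I_max = dV / R)
P_max = dV * V_min / R = 0.333 * 2.974 / 0.0448 = 22.11 W

22.11 W


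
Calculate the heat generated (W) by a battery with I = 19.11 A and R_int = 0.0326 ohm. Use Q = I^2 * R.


I^2 = 365.19
Q = 365.19 * 0.0326 = 11.91 W

11.91 W


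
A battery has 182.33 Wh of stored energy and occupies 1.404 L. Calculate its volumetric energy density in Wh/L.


ED = E / V = 182.33 / 1.404 = 129.9 Wh/L

129.9 Wh/L


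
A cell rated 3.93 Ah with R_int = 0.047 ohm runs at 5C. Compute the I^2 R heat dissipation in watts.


Step 1: I = C_rate * capacity = 5 * 3.93 = 19.65 A
Step 2: Q = I^2 * R = 19.65^2 * 0.047 = 386.12 * 0.047 = 18.15 W

18.15 W


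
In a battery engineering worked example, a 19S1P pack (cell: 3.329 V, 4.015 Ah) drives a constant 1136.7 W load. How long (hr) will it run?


Step 1: E_pack = Ns * V_cell * Np * C_cell = 19 * 3.329 * 1 * 4.015 = 253.95 Wh
Step 2: t = E_pack / P = 253.95 / 1136.7 = 0.2234 hr

0.2234 hr


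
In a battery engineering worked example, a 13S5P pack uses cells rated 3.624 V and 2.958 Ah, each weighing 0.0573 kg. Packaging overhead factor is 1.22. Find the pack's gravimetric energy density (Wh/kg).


Step 1: V_pack = 13 * 3.624 = 47.112 V
Step 2: C_pack = 5 * 2.958 = 14.79 Ah
Step 3: E_pack = V_pack * C_pack = 47.112 * 14.79 = 696.79 Wh
Step 4: m_pack = 13 * 5 * 0.0573 * 1.22 = 4.5439 kg
Step 5: ED = E_pack / m_pack = 696.79 / 4.5439 = 153.3 Wh/kg

153.3 Wh/kg


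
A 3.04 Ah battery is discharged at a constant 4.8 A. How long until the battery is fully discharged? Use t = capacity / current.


Runtime = 3.04 Ah / 4.8 A = 0.6333 hr

0.6333 hr


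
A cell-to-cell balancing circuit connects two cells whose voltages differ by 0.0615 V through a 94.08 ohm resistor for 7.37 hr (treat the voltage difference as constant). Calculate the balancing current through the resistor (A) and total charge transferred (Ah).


First, Ohm's law: I_bal = 0.0615 V / 94.08 ohm = 6.5370e-04 A
Then Q = I * t = 6.5370e-04 A * 7.37 hr = 0.004818 Ah

I=6.5370e-04 A, Q=0.004818 Ah


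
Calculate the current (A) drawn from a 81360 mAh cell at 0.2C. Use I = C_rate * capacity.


Convert: capacity = 81360 mAh = 81.36 Ah
At 0.2C: I = 0.2 * 81.36 Ah = 16.272 A

16.272 A


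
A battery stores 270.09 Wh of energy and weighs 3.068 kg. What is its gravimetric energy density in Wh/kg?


ED = E / m = 270.09 / 3.068 = 88.03 Wh/kg

88.03 Wh/kg


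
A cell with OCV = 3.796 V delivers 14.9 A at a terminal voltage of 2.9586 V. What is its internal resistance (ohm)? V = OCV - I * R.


R = (OCV - V) / I = (3.796 - 2.9586) / 14.9 = 0.05620 ohm

0.05620 ohm


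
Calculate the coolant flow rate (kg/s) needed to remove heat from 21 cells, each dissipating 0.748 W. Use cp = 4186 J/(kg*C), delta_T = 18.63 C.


Q_total = 21 * 0.748 = 15.708 W
m_dot = Q_total / (cp * dT) = 15.708 / (4186 * 18.63) = 2.014e-04 kg/s

2.014e-04 kg/s


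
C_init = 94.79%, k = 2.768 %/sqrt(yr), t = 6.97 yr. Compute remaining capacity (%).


Step 1: sqrt(6.97 yr) = 2.6401
Step 2: drop = 2.768 * 2.6401 = 7.3078
Step 3: C_final = 94.79 - 7.3078 = 87.48%

87.48%


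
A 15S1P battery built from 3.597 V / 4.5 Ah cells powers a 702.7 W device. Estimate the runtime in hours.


Step 1: E_pack = Ns * V_cell * Np * C_cell = 15 * 3.597 * 1 * 4.5 = 242.8 Wh
Step 2: t = E_pack / P = 242.8 / 702.7 = 0.3455 hr

0.3455 hr


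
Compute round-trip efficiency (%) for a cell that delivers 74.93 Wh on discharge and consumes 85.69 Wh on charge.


eta_e = E_dis / E_chg * 100 = 74.93 / 85.69 * 100 = 87.44%

87.44%


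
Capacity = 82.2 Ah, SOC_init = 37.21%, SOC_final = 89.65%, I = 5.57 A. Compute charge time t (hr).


delta_Ah = 82.2 * (89.65 - 37.21) / 100 = 43.106 Ah
t = delta_Ah / I = 43.106 / 5.57 = 7.739 hr

7.739 hr


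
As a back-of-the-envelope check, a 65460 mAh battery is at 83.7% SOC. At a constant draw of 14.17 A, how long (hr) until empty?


Convert: C_total = 65460 mAh = 65.46 Ah
Step 1: remaining = SOC/100 * C_total = 83.7/100 * 65.46 = 54.79 Ah
Step 2: t = remaining / I = 54.79 / 14.17 = 3.867 hr

3.867 hr


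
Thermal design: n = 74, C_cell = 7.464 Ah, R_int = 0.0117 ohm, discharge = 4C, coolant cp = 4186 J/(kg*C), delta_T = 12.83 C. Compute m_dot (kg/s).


Step 1: I = 4 * 7.464 = 29.856 A
Step 2: Q_cell = I^2 * R = 29.856^2 * 0.0117 = 10.429 W
Step 3: Q_total = 74 * 10.429 = 771.75 W
Step 4: m_dot = Q_total / (cp * dT) = 771.75 / (4186 * 12.83) = 0.01437 kg/s

0.01437 kg/s


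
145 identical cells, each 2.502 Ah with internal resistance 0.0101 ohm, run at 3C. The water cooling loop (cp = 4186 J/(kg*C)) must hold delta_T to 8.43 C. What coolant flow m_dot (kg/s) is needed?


Step 1: I = 3 * 2.502 = 7.506 A
Step 2: Q_cell = I^2 * R = 7.506^2 * 0.0101 = 0.56903 W
Step 3: Q_total = 145 * 0.56903 = 82.509 W
Step 4: m_dot = Q_total / (cp * dT) = 82.509 / (4186 * 8.43) = 0.002338 kg/s

0.002338 kg/s


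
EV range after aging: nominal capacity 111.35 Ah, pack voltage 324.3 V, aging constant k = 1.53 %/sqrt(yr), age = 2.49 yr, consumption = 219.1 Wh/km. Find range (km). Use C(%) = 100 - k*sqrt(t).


Step 1: capacity retention = 100 - 1.53 * sqrt(2.49) = 100 - 1.53 * 1.578 = 97.586%
Step 2: C_now = 111.35 * 97.586/100 = 108.66 Ah
Step 3: E_pack = V * C_now = 324.3 * 108.66 = 35238 Wh
Step 4: range = E_pack / consumption = 35238 / 219.1 = 160.8 km

160.8 km


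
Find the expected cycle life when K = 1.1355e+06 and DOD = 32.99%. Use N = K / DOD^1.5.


DOD^1.5 = 189.48
N = K / DOD^1.5 = 1.1355e+06 / 189.48 = 5993

5993 cycles


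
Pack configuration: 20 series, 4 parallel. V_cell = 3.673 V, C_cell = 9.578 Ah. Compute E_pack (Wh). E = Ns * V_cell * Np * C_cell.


E = Ns * Vcell * Np * Ccell = 20 * 3.673 * 4 * 9.578 = 2814 Wh

2814 Wh


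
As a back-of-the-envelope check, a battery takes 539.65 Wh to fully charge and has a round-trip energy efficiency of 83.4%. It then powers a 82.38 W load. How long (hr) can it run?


Step 1: E_discharge = eta/100 * E_charge = 83.4/100 * 539.65 = 450.07 Wh
Step 2: t = E_discharge / P = 450.07 / 82.38 = 5.463 hr

5.463 hr


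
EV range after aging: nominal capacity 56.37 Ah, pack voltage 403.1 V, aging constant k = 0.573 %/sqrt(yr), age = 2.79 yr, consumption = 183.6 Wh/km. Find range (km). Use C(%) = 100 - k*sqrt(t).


Step 1: capacity retention = 100 - 0.573 * sqrt(2.79) = 100 - 0.573 * 1.6703 = 99.043%
Step 2: C_now = 56.37 * 99.043/100 = 55.831 Ah
Step 3: E_pack = V * C_now = 403.1 * 55.831 = 22505 Wh
Step 4: range = E_pack / consumption = 22505 / 183.6 = 122.6 km

122.6 km


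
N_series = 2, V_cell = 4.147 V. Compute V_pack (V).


Series voltages add: 2 * 4.147 V = 8.294 V

8.294 V


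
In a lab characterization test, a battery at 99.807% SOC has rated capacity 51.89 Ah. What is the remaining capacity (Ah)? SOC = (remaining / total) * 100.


remaining = SOC / 100 * total = 99.807 / 100 * 51.89 = 51.79 Ah

51.79 Ah


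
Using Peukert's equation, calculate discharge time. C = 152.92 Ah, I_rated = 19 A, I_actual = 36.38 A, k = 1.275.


t_rated = C / I_rated = 152.92 / 19 = 8.0484 hr
(I_rated/I)^k = (0.52226)^1.275 = 0.43682
t = t_rated * (I_rated/I)^k = 8.0484 * 0.43682 = 3.516 hr

3.516 hr


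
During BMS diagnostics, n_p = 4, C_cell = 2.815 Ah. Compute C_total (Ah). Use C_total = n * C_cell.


C_total = 4 * 2.815 = 11.26 Ah

11.26 Ah


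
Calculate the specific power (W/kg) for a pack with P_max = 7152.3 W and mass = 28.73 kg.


Specific power = 7152.3 W / 28.73 kg = 248.9 W/kg

248.9 W/kg


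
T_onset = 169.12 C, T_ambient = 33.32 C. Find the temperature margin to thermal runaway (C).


margin = T_onset - T_ambient = 169.12 - 33.32 = 135.8 C

135.8 C


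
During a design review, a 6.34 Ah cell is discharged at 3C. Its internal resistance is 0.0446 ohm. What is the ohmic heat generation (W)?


Step 1: I = C_rate * capacity = 3 * 6.34 = 19.02 A
Step 2: Q = I^2 * R = 19.02^2 * 0.0446 = 361.76 * 0.0446 = 16.13 W

16.13 W


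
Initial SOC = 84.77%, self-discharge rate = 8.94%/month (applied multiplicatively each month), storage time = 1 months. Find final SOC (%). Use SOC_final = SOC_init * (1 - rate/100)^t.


Monthly retention factor = 1 - 8.94/100 = 0.9106
Over 1 months: factor^1 = 0.9106
SOC_final = 84.77 * 0.9106 = 77.19%

77.19%


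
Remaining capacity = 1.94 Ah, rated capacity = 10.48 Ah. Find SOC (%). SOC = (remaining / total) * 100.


SOC = (remaining / total) * 100 = (1.94 / 10.48) * 100 = 18.51%

18.51%


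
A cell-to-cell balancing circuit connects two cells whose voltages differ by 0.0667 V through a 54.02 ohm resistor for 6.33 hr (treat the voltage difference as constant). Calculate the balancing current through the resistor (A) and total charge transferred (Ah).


I_bal = dV / R = 0.0667 / 54.02 = 0.0012347 A
Q = I_bal * t = 0.0012347 * 6.33 = 0.007816 Ah

I=0.0012347 A, Q=0.007816 Ah


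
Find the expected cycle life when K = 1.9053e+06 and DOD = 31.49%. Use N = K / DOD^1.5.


DOD^1.5 = 176.71
N = K / DOD^1.5 = 1.9053e+06 / 176.71 = 10780

10780 cycles


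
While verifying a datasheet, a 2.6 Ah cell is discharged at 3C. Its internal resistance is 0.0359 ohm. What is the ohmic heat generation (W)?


Step 1: I = C_rate * capacity = 3 * 2.6 = 7.8 A
Step 2: Q = I^2 * R = 7.8^2 * 0.0359 = 60.84 * 0.0359 = 2.184 W

2.184 W


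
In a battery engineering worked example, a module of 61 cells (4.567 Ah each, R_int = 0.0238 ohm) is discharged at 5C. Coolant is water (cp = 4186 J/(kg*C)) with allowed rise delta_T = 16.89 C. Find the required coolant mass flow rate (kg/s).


Step 1: I = 5 * 4.567 = 22.835 A
Step 2: Q_cell = I^2 * R = 22.835^2 * 0.0238 = 12.41 W
Step 3: Q_total = 61 * 12.41 = 757.01 W
Step 4: m_dot = Q_total / (cp * dT) = 757.01 / (4186 * 16.89) = 0.01071 kg/s

0.01071 kg/s


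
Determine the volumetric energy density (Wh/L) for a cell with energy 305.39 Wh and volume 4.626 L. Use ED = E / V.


ED = E / V = 305.39 / 4.626 = 66.02 Wh/L

66.02 Wh/L


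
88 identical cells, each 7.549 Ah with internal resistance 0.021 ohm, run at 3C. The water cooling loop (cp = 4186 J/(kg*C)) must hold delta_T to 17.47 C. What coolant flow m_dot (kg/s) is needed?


Step 1: I = 3 * 7.549 = 22.647 A
Step 2: Q_cell = I^2 * R = 22.647^2 * 0.021 = 10.771 W
Step 3: Q_total = 88 * 10.771 = 947.85 W
Step 4: m_dot = Q_total / (cp * dT) = 947.85 / (4186 * 17.47) = 0.01296 kg/s

0.01296 kg/s


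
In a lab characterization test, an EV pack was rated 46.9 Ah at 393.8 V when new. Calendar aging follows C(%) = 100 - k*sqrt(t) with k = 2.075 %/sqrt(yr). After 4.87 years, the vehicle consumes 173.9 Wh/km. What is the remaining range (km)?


Step 1: capacity retention = 100 - 2.075 * sqrt(4.87) = 100 - 2.075 * 2.2068 = 95.421%
Step 2: C_now = 46.9 * 95.421/100 = 44.752 Ah
Step 3: E_pack = V * C_now = 393.8 * 44.752 = 17623 Wh
Step 4: range = E_pack / consumption = 17623 / 173.9 = 101.3 km

101.3 km
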